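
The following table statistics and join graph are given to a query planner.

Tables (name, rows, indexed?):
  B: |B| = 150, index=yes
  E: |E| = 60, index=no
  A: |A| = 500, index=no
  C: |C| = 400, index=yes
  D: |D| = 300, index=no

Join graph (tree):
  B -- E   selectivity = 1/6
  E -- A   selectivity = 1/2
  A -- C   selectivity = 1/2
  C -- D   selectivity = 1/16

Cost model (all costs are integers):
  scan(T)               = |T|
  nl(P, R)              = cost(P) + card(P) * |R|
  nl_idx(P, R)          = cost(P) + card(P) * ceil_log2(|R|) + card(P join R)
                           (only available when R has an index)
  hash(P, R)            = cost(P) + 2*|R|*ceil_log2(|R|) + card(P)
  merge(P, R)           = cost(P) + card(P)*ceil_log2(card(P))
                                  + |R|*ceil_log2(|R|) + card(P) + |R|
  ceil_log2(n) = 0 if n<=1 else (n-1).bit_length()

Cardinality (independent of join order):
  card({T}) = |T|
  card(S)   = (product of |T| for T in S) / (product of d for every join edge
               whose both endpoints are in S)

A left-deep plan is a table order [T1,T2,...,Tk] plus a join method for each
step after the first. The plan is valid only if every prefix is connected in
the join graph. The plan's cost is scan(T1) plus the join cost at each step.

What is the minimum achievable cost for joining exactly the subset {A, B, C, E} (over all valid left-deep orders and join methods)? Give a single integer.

Selinger DP over subsets of {A,B,C,E}:
  {B}: scan cost=150, card=150
  {E}: scan cost=60, card=60
  {A}: scan cost=500, card=500
  {C}: scan cost=400, card=400
  {BE}: card=1500; try (E,hash)→1020, (B,merge)→1830, (E,merge)→1920, (B,nl_idx)→2040, (B,hash)→2520, (B,nl)→9060 …(+1); best=1020 via (E,hash)
  {AE}: card=15000; try (E,hash)→1720, (A,merge)→5480, (E,merge)→5920, (A,hash)→9120, (A,nl)→30060, (E,nl)→30500; best=1720 via (E,hash)
  {AC}: card=100000; try (C,hash)→8200, (A,merge)→9400, (C,merge)→9500, (A,hash)→9800, (C,nl_idx)→105000, (A,nl)→200400 …(+1); best=8200 via (C,hash)
  {ABE}: card=375000; try (A,hash)→11520, (B,hash)→19120, (A,merge)→24020, (B,merge)→228070, (B,nl_idx)→496720, (A,nl)→751020 …(+1); best=11520 via (A,hash)
  {ACE}: card=3000000; try (C,hash)→23920, (E,hash)→108920, (C,merge)→230720, (E,merge)→1808620, (C,nl_idx)→3136720, (C,nl)→6001720 …(+1); best=23920 via (C,hash)
  {ABCE}: card=75000000; try (C,hash)→393720, (B,hash)→3026320, (C,merge)→7515520, (B,merge)→69025270, (C,nl_idx)→78386520, (B,nl_idx)→99023920 …(+2); best=393720 via (C,hash)

393720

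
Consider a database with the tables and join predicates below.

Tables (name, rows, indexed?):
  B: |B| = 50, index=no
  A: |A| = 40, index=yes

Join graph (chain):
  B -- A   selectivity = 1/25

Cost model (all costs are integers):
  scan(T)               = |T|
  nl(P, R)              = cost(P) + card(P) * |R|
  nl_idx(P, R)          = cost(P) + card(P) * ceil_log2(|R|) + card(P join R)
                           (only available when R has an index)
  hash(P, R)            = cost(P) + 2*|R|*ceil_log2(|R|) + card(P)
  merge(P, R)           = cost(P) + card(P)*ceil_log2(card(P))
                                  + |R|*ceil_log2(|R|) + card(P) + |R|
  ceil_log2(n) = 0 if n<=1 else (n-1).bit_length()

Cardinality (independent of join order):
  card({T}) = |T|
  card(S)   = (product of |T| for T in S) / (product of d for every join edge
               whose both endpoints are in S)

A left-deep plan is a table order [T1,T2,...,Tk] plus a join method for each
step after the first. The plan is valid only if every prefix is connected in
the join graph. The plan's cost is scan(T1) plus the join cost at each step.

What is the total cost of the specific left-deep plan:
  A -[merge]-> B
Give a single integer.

670

step 1: scan A: cost=40, card=40
step 2: join B via merge
    card(P join B) = 40*50/(25) = 80
    cost = 40 + 40*6 + 50*6 + 40 + 50 = 670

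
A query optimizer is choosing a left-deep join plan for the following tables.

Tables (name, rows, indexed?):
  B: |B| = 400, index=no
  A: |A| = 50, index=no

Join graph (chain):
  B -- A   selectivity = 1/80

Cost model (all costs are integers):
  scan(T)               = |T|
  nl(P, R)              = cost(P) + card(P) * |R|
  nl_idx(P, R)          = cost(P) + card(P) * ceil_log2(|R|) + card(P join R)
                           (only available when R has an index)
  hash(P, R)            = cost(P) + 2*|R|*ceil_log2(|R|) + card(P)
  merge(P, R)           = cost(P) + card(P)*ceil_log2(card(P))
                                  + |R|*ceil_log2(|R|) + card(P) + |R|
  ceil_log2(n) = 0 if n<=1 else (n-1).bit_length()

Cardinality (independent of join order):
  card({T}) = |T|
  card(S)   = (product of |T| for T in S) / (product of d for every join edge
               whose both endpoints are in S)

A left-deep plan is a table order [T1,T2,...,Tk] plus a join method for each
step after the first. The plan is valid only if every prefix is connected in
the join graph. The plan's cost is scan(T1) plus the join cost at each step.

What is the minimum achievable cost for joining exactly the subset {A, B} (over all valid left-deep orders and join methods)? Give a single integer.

Selinger DP over subsets of {A,B}:
  {B}: scan cost=400, card=400
  {A}: scan cost=50, card=50
  {AB}: card=250; try (A,hash)→1400, (B,merge)→4400, (A,merge)→4750, (B,hash)→7300, (B,nl)→20050, (A,nl)→20400; best=1400 via (A,hash)

1400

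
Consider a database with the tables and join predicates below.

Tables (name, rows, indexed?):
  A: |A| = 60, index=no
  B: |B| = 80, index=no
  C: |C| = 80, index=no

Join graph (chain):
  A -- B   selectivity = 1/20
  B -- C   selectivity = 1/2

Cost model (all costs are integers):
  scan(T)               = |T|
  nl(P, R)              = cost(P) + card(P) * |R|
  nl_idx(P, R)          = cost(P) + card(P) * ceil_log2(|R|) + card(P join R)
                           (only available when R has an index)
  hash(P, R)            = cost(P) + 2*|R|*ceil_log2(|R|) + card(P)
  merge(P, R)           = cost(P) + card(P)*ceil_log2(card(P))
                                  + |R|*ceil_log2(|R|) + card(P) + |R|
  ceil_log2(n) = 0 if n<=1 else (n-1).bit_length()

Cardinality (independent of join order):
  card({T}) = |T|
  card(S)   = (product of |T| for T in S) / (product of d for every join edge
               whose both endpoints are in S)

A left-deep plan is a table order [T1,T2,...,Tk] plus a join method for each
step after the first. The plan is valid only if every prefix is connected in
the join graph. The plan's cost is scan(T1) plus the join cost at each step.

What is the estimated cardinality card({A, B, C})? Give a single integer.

Tables in S: A(60), B(80), C(80)
Edges inside S: A-B(d=20), B-C(d=2)
numerator = 60 * 80 * 80 = 384000
denominator = 20 * 2 = 40
card(S) = 384000 / 40 = 9600

9600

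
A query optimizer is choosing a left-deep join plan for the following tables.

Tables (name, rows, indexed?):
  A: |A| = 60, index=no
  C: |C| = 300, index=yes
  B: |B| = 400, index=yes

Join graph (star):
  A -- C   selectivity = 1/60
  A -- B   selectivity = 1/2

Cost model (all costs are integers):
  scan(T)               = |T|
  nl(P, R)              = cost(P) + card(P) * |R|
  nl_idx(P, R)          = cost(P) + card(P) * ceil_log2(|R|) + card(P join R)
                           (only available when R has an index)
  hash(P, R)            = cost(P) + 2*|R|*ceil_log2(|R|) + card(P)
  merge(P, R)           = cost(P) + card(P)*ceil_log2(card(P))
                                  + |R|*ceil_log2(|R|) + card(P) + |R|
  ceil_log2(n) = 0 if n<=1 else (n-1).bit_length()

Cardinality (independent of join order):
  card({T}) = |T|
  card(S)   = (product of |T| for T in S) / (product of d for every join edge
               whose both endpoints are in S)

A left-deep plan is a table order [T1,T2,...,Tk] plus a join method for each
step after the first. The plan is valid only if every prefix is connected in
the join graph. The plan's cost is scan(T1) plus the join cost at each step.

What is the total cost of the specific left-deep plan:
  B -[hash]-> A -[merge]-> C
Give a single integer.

step 1: scan B: cost=400, card=400
step 2: join A via hash
    card(P join A) = 400*60/(2) = 12000
    cost = 400 + 2*60*6 + 400 = 1520
step 3: join C via merge
    card(P join C) = 12000*300/(60) = 60000
    cost = 1520 + 12000*14 + 300*9 + 12000 + 300 = 184520

184520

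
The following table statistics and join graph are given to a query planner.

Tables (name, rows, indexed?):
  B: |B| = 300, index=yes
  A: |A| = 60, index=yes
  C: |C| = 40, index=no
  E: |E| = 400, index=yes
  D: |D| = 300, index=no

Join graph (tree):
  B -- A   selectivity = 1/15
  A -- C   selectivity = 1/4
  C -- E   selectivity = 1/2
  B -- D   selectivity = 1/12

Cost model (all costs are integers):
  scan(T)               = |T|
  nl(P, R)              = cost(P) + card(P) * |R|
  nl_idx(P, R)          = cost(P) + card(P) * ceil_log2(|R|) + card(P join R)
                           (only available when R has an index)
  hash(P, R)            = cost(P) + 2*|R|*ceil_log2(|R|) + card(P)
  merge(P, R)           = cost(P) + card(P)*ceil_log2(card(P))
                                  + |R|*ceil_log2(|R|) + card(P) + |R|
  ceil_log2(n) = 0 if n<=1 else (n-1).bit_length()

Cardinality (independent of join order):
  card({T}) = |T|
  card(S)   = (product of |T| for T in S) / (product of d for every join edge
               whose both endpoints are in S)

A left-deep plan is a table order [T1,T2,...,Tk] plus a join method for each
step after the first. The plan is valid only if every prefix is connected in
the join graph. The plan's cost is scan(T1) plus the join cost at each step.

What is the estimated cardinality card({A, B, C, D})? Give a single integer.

300000

Tables in S: A(60), B(300), C(40), D(300)
Edges inside S: B-A(d=15), A-C(d=4), B-D(d=12)
numerator = 60 * 300 * 40 * 300 = 216000000
denominator = 15 * 4 * 12 = 720
card(S) = 216000000 / 720 = 300000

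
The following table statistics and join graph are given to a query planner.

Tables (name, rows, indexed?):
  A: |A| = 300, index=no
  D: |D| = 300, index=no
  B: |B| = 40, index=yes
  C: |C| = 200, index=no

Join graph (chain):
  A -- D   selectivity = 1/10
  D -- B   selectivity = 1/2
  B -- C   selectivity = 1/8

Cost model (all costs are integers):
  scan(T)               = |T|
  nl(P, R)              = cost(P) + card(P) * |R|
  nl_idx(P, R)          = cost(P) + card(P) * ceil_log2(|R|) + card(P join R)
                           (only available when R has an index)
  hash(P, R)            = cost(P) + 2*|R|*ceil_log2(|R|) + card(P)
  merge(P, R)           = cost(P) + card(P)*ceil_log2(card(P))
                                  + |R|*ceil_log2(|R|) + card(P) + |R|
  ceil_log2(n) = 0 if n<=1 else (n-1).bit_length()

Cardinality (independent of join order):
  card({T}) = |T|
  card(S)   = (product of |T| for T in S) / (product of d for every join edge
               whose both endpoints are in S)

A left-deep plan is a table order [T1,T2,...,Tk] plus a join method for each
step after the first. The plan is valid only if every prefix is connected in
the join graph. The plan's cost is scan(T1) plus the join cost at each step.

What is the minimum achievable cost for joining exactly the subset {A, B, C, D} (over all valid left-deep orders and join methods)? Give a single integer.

162680

Selinger DP over subsets of {A,B,C,D}:
  {A}: scan cost=300, card=300
  {D}: scan cost=300, card=300
  {B}: scan cost=40, card=40
  {C}: scan cost=200, card=200
  {AD}: card=9000; try (D,hash)→6000, (A,hash)→6000, (D,merge)→6300, (A,merge)→6300, (D,nl)→90300, (A,nl)→90300; best=6000 via (D,hash)
  {BD}: card=6000; try (B,hash)→1080, (D,merge)→3320, (B,merge)→3580, (D,hash)→5480, (B,nl_idx)→8100, (D,nl)→12040 …(+1); best=1080 via (B,hash)
  {BC}: card=1000; try (B,hash)→880, (C,merge)→2120, (B,merge)→2280, (B,nl_idx)→2400, (C,hash)→3280, (C,nl)→8040 …(+1); best=880 via (B,hash)
  {ABD}: card=180000; try (A,hash)→12480, (B,hash)→15480, (A,merge)→88080, (B,merge)→141280, (B,nl_idx)→240000, (B,nl)→366000 …(+1); best=12480 via (A,hash)
  {BCD}: card=150000; try (D,hash)→7280, (C,hash)→10280, (D,merge)→14880, (C,merge)→86880, (D,nl)→300880, (C,nl)→1201080; best=7280 via (D,hash)
  {ABCD}: card=4500000; try (A,hash)→162680, (C,hash)→195680, (A,merge)→2860280, (C,merge)→3434280, (C,nl)→36012480, (A,nl)→45007280; best=162680 via (A,hash)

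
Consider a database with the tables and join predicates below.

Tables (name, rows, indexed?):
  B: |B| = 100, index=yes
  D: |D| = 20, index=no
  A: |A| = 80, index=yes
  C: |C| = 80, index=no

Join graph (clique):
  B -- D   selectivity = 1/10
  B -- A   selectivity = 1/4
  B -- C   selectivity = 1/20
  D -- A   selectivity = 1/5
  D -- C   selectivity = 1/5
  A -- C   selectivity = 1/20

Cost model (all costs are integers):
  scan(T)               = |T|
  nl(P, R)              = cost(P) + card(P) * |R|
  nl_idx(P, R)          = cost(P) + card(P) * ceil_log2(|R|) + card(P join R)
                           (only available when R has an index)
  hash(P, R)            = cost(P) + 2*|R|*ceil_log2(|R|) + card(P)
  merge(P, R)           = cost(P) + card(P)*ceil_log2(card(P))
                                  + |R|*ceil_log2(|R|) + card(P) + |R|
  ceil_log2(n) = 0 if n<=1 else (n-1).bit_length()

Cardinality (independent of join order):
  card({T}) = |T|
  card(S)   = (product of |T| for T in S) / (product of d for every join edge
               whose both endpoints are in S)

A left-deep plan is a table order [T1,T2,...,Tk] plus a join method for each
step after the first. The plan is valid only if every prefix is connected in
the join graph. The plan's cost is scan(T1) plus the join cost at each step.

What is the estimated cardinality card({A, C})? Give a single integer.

Tables in S: A(80), C(80)
Edges inside S: A-C(d=20)
numerator = 80 * 80 = 6400
denominator = 20 = 20
card(S) = 6400 / 20 = 320

320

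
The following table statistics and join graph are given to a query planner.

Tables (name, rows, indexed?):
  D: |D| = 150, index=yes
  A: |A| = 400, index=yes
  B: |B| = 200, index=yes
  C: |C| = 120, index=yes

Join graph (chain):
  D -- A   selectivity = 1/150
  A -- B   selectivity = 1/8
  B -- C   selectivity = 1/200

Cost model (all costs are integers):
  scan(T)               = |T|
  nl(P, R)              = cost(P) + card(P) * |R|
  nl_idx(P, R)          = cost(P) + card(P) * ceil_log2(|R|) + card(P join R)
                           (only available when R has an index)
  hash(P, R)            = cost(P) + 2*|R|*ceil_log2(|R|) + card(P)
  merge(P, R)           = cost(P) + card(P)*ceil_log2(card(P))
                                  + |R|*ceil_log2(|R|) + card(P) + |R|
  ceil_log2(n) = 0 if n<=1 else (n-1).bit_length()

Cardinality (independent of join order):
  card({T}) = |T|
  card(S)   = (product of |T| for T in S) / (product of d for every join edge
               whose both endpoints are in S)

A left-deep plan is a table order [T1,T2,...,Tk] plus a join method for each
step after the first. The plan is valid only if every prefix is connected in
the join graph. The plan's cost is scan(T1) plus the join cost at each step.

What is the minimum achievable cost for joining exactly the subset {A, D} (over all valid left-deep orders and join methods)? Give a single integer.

Selinger DP over subsets of {A,D}:
  {D}: scan cost=150, card=150
  {A}: scan cost=400, card=400
  {AD}: card=400; try (A,nl_idx)→1900, (D,hash)→3200, (D,nl_idx)→4000, (A,merge)→5500, (D,merge)→5750, (A,hash)→7500 …(+2); best=1900 via (A,nl_idx)

1900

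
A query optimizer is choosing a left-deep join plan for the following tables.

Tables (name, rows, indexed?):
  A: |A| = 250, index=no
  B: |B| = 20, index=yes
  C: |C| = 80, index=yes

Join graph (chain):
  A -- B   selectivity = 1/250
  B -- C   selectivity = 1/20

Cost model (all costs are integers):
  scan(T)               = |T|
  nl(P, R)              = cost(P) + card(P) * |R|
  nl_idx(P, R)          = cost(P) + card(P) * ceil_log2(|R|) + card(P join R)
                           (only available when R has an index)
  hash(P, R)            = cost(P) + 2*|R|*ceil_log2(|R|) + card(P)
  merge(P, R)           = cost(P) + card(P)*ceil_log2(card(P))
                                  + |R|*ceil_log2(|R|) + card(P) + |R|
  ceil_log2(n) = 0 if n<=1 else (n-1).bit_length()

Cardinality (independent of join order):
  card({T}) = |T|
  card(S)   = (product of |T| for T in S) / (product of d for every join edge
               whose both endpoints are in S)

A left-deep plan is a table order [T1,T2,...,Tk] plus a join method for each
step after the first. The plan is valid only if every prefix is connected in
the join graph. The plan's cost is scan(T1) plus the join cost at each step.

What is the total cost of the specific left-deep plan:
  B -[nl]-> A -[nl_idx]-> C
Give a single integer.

5240

step 1: scan B: cost=20, card=20
step 2: join A via nl
    card(P join A) = 20*250/(250) = 20
    cost = 20 + 20*250 = 5020
step 3: join C via nl_idx
    card(P join C) = 20*80/(20) = 80
    cost = 5020 + 20*7 + 80 = 5240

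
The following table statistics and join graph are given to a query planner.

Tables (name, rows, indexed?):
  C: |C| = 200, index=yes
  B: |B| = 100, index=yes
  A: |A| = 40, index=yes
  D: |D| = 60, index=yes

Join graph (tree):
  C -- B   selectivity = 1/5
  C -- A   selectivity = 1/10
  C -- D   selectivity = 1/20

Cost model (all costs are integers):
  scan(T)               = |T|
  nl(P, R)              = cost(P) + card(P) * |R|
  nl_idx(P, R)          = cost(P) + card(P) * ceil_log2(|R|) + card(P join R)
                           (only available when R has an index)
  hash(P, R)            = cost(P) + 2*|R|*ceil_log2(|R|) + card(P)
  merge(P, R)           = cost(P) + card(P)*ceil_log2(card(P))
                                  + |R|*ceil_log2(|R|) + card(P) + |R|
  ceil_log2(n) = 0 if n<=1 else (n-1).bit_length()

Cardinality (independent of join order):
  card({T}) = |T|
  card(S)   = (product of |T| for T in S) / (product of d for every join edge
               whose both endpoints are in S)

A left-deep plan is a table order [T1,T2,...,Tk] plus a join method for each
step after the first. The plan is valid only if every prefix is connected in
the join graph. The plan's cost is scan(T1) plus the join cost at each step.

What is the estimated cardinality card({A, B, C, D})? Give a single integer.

Tables in S: A(40), B(100), C(200), D(60)
Edges inside S: C-B(d=5), C-A(d=10), C-D(d=20)
numerator = 40 * 100 * 200 * 60 = 48000000
denominator = 5 * 10 * 20 = 1000
card(S) = 48000000 / 1000 = 48000

48000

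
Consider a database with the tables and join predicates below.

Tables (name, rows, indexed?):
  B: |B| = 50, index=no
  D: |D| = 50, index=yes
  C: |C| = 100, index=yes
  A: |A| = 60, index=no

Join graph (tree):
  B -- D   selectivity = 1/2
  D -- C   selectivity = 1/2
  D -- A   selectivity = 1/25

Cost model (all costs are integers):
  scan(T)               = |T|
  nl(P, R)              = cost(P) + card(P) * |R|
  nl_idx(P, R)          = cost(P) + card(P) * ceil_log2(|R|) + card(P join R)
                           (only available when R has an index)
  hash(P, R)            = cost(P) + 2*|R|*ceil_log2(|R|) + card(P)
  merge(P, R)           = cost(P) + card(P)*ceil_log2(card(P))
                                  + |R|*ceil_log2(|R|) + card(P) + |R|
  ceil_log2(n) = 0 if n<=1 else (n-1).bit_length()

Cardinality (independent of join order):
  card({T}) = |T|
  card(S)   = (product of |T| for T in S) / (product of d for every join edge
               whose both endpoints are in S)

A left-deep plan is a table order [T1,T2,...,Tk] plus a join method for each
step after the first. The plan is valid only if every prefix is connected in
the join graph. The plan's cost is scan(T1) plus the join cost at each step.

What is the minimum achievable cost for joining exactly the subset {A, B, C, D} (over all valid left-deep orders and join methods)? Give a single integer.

5660

Selinger DP over subsets of {A,B,C,D}:
  {B}: scan cost=50, card=50
  {D}: scan cost=50, card=50
  {C}: scan cost=100, card=100
  {A}: scan cost=60, card=60
  {BD}: card=1250; try (D,hash)→700, (B,hash)→700, (D,merge)→750, (B,merge)→750, (D,nl_idx)→1600, (D,nl)→2550 …(+1); best=700 via (D,hash)
  {CD}: card=2500; try (D,hash)→800, (C,merge)→1200, (D,merge)→1250, (C,hash)→1500, (C,nl_idx)→2900, (D,nl_idx)→3200 …(+2); best=800 via (D,hash)
  {AD}: card=120; try (D,nl_idx)→540, (D,hash)→720, (A,hash)→820, (A,merge)→820, (D,merge)→830, (A,nl)→3050 …(+1); best=540 via (D,nl_idx)
  {BCD}: card=62500; try (C,hash)→3350, (B,hash)→3900, (C,merge)→16500, (B,merge)→33650, (C,nl_idx)→71950, (C,nl)→125700 …(+1); best=3350 via (C,hash)
  {ABD}: card=3000; try (B,hash)→1260, (B,merge)→1850, (A,hash)→2670, (B,nl)→6540, (A,merge)→16120, (A,nl)→75700; best=1260 via (B,hash)
  {ACD}: card=6000; try (C,hash)→2060, (C,merge)→2300, (A,hash)→4020, (C,nl_idx)→7380, (C,nl)→12540, (A,merge)→33720 …(+1); best=2060 via (C,hash)
  {ABCD}: card=150000; try (C,hash)→5660, (B,hash)→8660, (C,merge)→41060, (A,hash)→66570, (B,merge)→86410, (C,nl_idx)→172260 …(+4); best=5660 via (C,hash)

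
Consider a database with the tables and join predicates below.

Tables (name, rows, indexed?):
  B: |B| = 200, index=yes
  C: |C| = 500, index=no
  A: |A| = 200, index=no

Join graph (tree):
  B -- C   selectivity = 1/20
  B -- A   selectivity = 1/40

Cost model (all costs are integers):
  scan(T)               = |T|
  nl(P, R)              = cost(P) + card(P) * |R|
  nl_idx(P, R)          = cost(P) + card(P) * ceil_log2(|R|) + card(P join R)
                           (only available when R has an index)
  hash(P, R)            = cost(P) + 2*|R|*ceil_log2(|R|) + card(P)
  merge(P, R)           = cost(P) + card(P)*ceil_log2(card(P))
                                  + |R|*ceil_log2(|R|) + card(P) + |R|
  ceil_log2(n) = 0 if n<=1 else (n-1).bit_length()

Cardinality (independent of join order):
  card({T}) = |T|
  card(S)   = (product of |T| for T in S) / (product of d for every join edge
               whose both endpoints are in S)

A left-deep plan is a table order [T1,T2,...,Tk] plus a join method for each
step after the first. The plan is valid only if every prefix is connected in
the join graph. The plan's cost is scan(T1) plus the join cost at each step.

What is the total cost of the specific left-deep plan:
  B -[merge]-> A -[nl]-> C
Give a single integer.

503800

step 1: scan B: cost=200, card=200
step 2: join A via merge
    card(P join A) = 200*200/(40) = 1000
    cost = 200 + 200*8 + 200*8 + 200 + 200 = 3800
step 3: join C via nl
    card(P join C) = 1000*500/(20) = 25000
    cost = 3800 + 1000*500 = 503800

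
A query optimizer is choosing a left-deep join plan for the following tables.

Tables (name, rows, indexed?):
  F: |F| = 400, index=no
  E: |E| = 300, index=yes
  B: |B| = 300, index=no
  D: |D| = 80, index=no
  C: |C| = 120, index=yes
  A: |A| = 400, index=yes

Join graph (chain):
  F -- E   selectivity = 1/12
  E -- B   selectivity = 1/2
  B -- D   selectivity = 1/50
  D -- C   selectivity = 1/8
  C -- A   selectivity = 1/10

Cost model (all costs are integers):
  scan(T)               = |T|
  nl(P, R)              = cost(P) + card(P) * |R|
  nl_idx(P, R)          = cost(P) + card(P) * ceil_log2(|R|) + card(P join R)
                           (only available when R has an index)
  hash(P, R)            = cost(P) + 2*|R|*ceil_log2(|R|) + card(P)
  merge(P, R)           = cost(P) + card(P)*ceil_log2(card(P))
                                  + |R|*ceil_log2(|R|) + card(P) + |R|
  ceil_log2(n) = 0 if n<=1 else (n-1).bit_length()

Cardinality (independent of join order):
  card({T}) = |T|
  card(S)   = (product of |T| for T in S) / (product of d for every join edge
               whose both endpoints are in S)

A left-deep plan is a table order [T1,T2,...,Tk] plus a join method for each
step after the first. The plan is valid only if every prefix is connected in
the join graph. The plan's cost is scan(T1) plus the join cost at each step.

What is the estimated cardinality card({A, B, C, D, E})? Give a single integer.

43200000

Tables in S: A(400), B(300), C(120), D(80), E(300)
Edges inside S: E-B(d=2), B-D(d=50), D-C(d=8), C-A(d=10)
numerator = 400 * 300 * 120 * 80 * 300 = 345600000000
denominator = 2 * 50 * 8 * 10 = 8000
card(S) = 345600000000 / 8000 = 43200000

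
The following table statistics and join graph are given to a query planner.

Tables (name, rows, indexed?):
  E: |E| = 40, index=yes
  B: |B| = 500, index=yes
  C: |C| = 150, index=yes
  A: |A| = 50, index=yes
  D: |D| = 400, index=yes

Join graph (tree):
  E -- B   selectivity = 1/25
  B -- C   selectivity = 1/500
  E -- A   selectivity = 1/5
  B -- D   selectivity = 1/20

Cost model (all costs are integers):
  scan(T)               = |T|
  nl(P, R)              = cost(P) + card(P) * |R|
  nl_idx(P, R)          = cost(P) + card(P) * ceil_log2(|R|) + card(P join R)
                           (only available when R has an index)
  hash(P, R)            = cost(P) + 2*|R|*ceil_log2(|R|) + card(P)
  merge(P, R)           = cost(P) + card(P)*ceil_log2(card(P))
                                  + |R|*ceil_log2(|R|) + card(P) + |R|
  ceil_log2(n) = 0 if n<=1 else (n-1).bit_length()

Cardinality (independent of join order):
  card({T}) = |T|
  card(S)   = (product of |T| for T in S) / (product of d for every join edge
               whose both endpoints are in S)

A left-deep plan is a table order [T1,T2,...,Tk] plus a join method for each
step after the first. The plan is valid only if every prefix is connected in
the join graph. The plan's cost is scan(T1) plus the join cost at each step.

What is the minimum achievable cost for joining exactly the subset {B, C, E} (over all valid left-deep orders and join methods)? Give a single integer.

Selinger DP over subsets of {B,C,E}:
  {E}: scan cost=40, card=40
  {B}: scan cost=500, card=500
  {C}: scan cost=150, card=150
  {BE}: card=800; try (B,nl_idx)→1200, (E,hash)→1480, (E,nl_idx)→4300, (B,merge)→5320, (E,merge)→5780, (B,hash)→9080 …(+2); best=1200 via (B,nl_idx)
  {BC}: card=150; try (B,nl_idx)→1650, (C,hash)→3400, (C,nl_idx)→4650, (B,merge)→6500, (C,merge)→6850, (B,hash)→9300 …(+2); best=1650 via (B,nl_idx)
  {BCE}: card=240; try (E,hash)→2280, (E,nl_idx)→2790, (E,merge)→3280, (C,hash)→4400, (E,nl)→7650, (C,nl_idx)→7840 …(+2); best=2280 via (E,hash)

2280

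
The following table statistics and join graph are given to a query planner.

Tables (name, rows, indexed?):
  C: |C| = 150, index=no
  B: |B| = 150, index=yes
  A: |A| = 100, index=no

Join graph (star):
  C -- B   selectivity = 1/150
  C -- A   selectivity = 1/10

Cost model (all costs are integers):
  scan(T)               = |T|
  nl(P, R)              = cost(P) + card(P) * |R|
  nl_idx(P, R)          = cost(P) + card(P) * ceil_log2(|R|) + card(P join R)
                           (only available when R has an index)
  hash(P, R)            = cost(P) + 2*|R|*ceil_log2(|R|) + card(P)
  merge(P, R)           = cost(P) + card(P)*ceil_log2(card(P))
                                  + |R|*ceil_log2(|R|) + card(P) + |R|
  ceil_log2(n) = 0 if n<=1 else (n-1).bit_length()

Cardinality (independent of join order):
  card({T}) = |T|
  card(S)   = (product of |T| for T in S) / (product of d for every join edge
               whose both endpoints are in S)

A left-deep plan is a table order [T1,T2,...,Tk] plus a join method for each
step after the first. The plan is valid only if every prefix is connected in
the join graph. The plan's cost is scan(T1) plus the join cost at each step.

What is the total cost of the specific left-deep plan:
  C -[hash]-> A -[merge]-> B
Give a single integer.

21050

step 1: scan C: cost=150, card=150
step 2: join A via hash
    card(P join A) = 150*100/(10) = 1500
    cost = 150 + 2*100*7 + 150 = 1700
step 3: join B via merge
    card(P join B) = 1500*150/(150) = 1500
    cost = 1700 + 1500*11 + 150*8 + 1500 + 150 = 21050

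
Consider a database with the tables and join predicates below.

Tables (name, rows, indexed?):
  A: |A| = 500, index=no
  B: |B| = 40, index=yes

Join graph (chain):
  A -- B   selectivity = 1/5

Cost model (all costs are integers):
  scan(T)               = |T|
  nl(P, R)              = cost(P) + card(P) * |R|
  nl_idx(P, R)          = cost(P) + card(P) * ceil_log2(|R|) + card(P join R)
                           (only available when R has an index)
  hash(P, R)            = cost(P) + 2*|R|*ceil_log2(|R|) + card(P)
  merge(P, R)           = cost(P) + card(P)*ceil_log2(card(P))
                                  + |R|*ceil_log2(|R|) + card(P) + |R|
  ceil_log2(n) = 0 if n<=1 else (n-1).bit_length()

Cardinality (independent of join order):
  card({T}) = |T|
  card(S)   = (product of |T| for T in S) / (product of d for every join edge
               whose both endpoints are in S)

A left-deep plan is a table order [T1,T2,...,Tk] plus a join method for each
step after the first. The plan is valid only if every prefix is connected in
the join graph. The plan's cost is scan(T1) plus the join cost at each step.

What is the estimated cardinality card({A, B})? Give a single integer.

Tables in S: A(500), B(40)
Edges inside S: A-B(d=5)
numerator = 500 * 40 = 20000
denominator = 5 = 5
card(S) = 20000 / 5 = 4000

4000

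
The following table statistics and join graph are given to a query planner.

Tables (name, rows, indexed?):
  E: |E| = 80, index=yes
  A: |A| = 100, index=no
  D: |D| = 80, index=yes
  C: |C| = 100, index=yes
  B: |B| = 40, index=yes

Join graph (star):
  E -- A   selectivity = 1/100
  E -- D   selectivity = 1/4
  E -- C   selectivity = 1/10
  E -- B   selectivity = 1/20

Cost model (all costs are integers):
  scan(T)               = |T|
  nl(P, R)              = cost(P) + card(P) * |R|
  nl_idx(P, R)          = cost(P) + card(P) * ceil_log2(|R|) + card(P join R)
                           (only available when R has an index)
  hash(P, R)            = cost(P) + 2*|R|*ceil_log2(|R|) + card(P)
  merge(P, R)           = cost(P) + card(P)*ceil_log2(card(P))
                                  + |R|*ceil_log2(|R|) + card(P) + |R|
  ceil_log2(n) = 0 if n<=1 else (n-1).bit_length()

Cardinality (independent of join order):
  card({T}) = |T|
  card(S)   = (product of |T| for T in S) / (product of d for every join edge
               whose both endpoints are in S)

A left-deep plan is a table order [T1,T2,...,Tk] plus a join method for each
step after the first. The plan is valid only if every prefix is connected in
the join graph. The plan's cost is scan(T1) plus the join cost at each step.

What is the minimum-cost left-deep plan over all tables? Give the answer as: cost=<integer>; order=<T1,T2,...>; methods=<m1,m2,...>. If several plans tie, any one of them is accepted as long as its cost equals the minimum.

cost=5720; order=A,E,B,C,D; methods=nl_idx,hash,hash,hash

Selinger DP (subsets sized 1..n):
  {E}: scan cost=80, card=80
  {A}: scan cost=100, card=100
  {D}: scan cost=80, card=80
  {C}: scan cost=100, card=100
  {B}: scan cost=40, card=40
  {AE}: card=80; try (E,nl_idx)→880, (E,hash)→1320, (A,merge)→1520, (E,merge)→1540, (A,hash)→1560, (A,nl)→8080 …(+1); best=880 via (E,nl_idx)
  {DE}: card=1600; try (E,hash)→1280, (D,hash)→1280, (E,merge)→1360, (D,merge)→1360, (E,nl_idx)→2240, (D,nl_idx)→2240 …(+2); best=1280 via (E,hash)
  {CE}: card=800; try (E,hash)→1320, (C,nl_idx)→1440, (C,merge)→1520, (E,merge)→1540, (C,hash)→1560, (E,nl_idx)→1600 …(+2); best=1320 via (E,hash)
  {BE}: card=160; try (E,nl_idx)→480, (B,hash)→640, (B,nl_idx)→720, (E,merge)→960, (B,merge)→1000, (E,hash)→1200 …(+2); best=480 via (E,nl_idx)
  {ADE}: card=1600; try (D,hash)→2080, (D,merge)→2160, (D,nl_idx)→3040, (A,hash)→4280, (D,nl)→7280, (A,merge)→21280 …(+1); best=2080 via (D,hash)
  {ACE}: card=800; try (C,nl_idx)→2240, (C,merge)→2320, (C,hash)→2360, (A,hash)→3520, (C,nl)→8880, (A,merge)→10920 …(+1); best=2240 via (C,nl_idx)
  {ABE}: card=160; try (B,hash)→1440, (B,nl_idx)→1520, (B,merge)→1800, (A,hash)→2040, (A,merge)→2720, (B,nl)→4080 …(+1); best=1440 via (B,hash)
  {CDE}: card=16000; try (D,hash)→3240, (C,hash)→4280, (D,merge)→10760, (C,merge)→21280, (D,nl_idx)→22920, (C,nl_idx)→28480 …(+2); best=3240 via (D,hash)
  {BDE}: card=3200; try (D,hash)→1760, (D,merge)→2560, (B,hash)→3360, (D,nl_idx)→4800, (D,nl)→13280, (B,nl_idx)→14080 …(+2); best=1760 via (D,hash)
  {BCE}: card=1600; try (C,hash)→2040, (B,hash)→2600, (C,merge)→2720, (C,nl_idx)→3200, (B,nl_idx)→7720, (B,merge)→10400 …(+2); best=2040 via (C,hash)
  {ACDE}: card=16000; try (D,hash)→4160, (C,hash)→5080, (D,merge)→11680, (A,hash)→20640, (C,merge)→22080, (D,nl_idx)→23840 …(+5); best=4160 via (D,hash)
  {ABDE}: card=3200; try (D,hash)→2720, (D,merge)→3520, (B,hash)→4160, (D,nl_idx)→5760, (A,hash)→6360, (D,nl)→14240 …(+5); best=2720 via (D,hash)
  {ABCE}: card=1600; try (C,hash)→3000, (B,hash)→3520, (C,merge)→3680, (C,nl_idx)→4160, (A,hash)→5040, (B,nl_idx)→8640 …(+5); best=3000 via (C,hash)
  {BCDE}: card=32000; try (D,hash)→4760, (C,hash)→6360, (B,hash)→19720, (D,merge)→21880, (C,merge)→44160, (D,nl_idx)→45240 …(+6); best=4760 via (D,hash)
  {ABCDE}: card=32000; try (D,hash)→5720, (C,hash)→7320, (B,hash)→20640, (D,merge)→22840, (A,hash)→38160, (C,merge)→45120 …(+9); best=5720 via (D,hash)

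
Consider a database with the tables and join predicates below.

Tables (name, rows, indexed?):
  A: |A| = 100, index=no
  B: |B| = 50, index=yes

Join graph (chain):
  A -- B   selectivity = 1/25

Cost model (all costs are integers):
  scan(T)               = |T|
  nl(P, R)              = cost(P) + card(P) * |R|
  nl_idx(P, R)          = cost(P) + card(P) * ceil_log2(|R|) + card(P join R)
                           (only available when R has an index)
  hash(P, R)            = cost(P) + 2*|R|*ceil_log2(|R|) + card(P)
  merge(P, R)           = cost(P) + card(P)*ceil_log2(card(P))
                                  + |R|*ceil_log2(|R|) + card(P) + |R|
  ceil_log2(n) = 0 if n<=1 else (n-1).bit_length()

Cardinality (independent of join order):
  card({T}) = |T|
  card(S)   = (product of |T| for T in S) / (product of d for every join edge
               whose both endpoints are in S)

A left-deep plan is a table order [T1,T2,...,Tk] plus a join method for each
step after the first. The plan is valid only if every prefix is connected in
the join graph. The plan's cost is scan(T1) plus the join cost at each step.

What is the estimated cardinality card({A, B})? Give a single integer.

200

Tables in S: A(100), B(50)
Edges inside S: A-B(d=25)
numerator = 100 * 50 = 5000
denominator = 25 = 25
card(S) = 5000 / 25 = 200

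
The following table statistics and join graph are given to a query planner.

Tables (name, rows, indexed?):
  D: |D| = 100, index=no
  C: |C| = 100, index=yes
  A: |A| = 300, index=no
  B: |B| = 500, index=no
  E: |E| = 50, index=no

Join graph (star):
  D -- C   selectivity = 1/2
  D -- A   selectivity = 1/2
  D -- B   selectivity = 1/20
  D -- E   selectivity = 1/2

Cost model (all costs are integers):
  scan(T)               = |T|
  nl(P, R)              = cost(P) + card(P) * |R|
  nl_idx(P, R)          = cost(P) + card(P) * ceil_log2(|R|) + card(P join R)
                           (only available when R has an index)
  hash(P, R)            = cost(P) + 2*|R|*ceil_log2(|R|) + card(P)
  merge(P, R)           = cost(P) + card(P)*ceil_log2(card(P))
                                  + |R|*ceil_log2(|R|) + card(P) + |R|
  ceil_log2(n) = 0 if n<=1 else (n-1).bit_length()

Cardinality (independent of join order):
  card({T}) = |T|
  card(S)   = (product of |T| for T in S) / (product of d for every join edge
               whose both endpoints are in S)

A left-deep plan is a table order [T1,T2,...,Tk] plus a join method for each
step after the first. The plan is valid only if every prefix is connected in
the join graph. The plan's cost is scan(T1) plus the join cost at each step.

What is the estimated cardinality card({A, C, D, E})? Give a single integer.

Tables in S: A(300), C(100), D(100), E(50)
Edges inside S: D-C(d=2), D-A(d=2), D-E(d=2)
numerator = 300 * 100 * 100 * 50 = 150000000
denominator = 2 * 2 * 2 = 8
card(S) = 150000000 / 8 = 18750000

18750000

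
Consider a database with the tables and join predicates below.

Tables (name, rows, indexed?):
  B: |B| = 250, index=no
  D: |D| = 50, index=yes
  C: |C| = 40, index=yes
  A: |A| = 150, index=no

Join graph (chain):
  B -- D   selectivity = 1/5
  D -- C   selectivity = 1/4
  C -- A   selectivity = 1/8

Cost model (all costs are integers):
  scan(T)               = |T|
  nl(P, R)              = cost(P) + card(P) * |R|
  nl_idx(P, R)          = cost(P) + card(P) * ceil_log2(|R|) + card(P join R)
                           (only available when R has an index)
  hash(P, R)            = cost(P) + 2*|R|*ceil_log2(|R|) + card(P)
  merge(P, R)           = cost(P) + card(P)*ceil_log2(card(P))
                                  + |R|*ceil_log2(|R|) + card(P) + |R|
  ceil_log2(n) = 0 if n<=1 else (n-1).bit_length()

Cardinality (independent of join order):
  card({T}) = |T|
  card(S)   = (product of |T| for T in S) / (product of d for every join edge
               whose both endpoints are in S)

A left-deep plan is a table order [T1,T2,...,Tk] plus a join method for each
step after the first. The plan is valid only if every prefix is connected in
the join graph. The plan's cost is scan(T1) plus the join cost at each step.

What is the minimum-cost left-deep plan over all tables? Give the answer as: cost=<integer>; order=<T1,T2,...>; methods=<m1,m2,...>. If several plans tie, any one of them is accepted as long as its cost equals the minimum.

cost=15505; order=A,C,D,B; methods=hash,hash,hash

Selinger DP (subsets sized 1..n):
  {B}: scan cost=250, card=250
  {D}: scan cost=50, card=50
  {C}: scan cost=40, card=40
  {A}: scan cost=150, card=150
  {BD}: card=2500; try (D,hash)→1100, (B,merge)→2650, (D,merge)→2850, (B,hash)→4100, (D,nl_idx)→4250, (B,nl)→12550 …(+1); best=1100 via (D,hash)
  {CD}: card=500; try (C,hash)→580, (D,merge)→670, (D,hash)→680, (C,merge)→680, (D,nl_idx)→780, (C,nl_idx)→850 …(+2); best=580 via (C,hash)
  {AC}: card=750; try (C,hash)→780, (A,merge)→1670, (C,merge)→1780, (C,nl_idx)→1800, (A,hash)→2480, (A,nl)→6040 …(+1); best=780 via (C,hash)
  {BCD}: card=25000; try (C,hash)→4080, (B,hash)→5080, (B,merge)→7830, (C,merge)→33880, (C,nl_idx)→41100, (C,nl)→101100 …(+1); best=4080 via (C,hash)
  {ACD}: card=9375; try (D,hash)→2130, (A,hash)→3480, (A,merge)→6930, (D,merge)→9380, (D,nl_idx)→14655, (D,nl)→38280 …(+1); best=2130 via (D,hash)
  {ABCD}: card=468750; try (B,hash)→15505, (A,hash)→31480, (B,merge)→145005, (A,merge)→405430, (B,nl)→2345880, (A,nl)→3754080; best=15505 via (B,hash)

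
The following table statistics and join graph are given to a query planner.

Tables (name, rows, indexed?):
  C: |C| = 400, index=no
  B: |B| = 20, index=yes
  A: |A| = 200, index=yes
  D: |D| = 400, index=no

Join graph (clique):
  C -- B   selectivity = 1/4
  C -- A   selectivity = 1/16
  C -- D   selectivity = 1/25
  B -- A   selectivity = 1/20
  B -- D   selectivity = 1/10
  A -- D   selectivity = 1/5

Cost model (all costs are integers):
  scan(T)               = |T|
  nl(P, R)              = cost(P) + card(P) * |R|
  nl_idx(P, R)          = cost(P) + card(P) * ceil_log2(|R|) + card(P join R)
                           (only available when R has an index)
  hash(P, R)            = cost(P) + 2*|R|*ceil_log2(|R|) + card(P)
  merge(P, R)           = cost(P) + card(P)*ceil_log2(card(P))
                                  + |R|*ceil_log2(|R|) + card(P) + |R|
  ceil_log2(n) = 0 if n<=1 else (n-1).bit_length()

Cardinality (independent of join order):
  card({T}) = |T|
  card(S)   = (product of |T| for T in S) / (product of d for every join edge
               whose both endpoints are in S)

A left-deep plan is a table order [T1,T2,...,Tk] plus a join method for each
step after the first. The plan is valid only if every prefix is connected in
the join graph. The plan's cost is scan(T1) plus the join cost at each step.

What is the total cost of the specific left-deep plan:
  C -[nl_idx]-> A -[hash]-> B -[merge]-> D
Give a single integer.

32800

step 1: scan C: cost=400, card=400
step 2: join A via nl_idx
    card(P join A) = 400*200/(16) = 5000
    cost = 400 + 400*8 + 5000 = 8600
step 3: join B via hash
    card(P join B) = 5000*20/(4*20) = 1250
    cost = 8600 + 2*20*5 + 5000 = 13800
step 4: join D via merge
    card(P join D) = 1250*400/(25*10*5) = 400
    cost = 13800 + 1250*11 + 400*9 + 1250 + 400 = 32800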